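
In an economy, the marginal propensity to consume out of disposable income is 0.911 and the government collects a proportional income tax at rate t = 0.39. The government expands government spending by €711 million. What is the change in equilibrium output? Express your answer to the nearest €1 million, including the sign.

Spending multiplier = 1/(1 − c(1−t)) = 1/(1 − 0.911×0.61) = 1/0.44429 ≈ 2.251.
ΔY = k × ΔG = (+€711 million) / 0.44429 ≈ +€1,600 million.

+€1,600 million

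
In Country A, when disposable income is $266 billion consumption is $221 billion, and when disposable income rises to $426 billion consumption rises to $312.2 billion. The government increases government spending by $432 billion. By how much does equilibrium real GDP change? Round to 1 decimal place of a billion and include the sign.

MPC = ΔC/ΔYd = (312.2 − 221)/(426 − 266) = 91.2/160 = 0.57.
Government-spending multiplier = 1/(1 − MPC) = 1/(1 − 0.57) = 1/0.43 ≈ 2.326.
ΔY = k × ΔG = (+$432 billion) / 0.43 ≈ +$1,004.7 billion.

+$1,004.7 billion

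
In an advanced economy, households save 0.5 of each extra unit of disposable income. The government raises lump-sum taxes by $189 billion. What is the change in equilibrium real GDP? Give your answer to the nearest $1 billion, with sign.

−$189 billion

MPC = 1 − MPS = 1 − 0.5 = 0.5.
A lump-sum tax change of +$189 billion shifts disposable income by −$189 billion; first-round consumption changes by −c × ΔT = −0.5 × (+$189 billion) = −$94.5 billion.
Expenditure multiplier = 1/(1 − MPC) = 1/(1 − 0.5) = 1/0.5 = 2.
The tax multiplier is −c × k = −1, so ΔY = k × (−c·ΔT) = (−$94.5 billion) / 0.5 = −$189 billion.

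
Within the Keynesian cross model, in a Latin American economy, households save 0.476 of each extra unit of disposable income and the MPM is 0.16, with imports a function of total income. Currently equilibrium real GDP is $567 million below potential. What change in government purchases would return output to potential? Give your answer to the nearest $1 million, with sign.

MPC = 1 − MPS = 1 − 0.476 = 0.524.
Spending multiplier = 1/(1 − c + m) = 1/(1 − 0.524 + 0.16) = 1/0.636 ≈ 1.572.
Need ΔY = +$567 million, so ΔG = ΔY/k = (+$567 million) × 0.636 ≈ +$361 million.
The government should increase government purchases by $361 million.

+$361 million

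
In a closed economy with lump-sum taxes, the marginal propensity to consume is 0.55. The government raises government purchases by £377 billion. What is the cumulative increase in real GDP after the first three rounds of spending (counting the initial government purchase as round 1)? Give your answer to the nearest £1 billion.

£698 billion

Round 1 adds ΔG = £377 billion; each later round is MPC = 0.55 times the previous.
After 3 rounds: 377 + 207.35 + 114.0425 = ΔG·(1 − c^3)/(1 − c) = 377 × (1 − 0.166375)/0.45 ≈ £698 billion.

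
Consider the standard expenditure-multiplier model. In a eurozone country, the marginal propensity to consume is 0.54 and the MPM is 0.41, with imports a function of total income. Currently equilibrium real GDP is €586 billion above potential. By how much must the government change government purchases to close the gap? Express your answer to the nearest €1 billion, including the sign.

Spending multiplier = 1/(1 − c + m) = 1/(1 − 0.54 + 0.41) = 1/0.87 ≈ 1.149.
Need ΔY = −€586 billion, so ΔG = ΔY/k = (−€586 billion) × 0.87 ≈ −€510 billion.
The government should cut government purchases by €510 billion.

−€510 billion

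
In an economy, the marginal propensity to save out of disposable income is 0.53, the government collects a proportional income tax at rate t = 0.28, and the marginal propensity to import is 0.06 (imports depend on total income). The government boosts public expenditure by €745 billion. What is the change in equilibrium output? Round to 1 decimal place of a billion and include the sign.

+€1,032.4 billion

MPC = 1 − MPS = 1 − 0.53 = 0.47.
Expenditure multiplier = 1/(1 − c(1−t) + m) = 1/(1 − 0.47×0.72 + 0.06) = 1/0.7216 ≈ 1.386.
ΔY = k × ΔG = (+€745 billion) / 0.7216 ≈ +€1,032.4 billion.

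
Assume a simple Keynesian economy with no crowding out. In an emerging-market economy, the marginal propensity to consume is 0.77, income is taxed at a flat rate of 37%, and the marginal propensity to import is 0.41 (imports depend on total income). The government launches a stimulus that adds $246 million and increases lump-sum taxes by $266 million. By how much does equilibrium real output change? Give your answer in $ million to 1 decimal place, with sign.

+$44.5 million

Expenditure multiplier = 1/(1 − c(1−t) + m) = 1/(1 − 0.77×0.63 + 0.41) = 1/0.9249 ≈ 1.081.
ΔG contributes k·ΔG = (+$246 million) / 0.9249 ≈ +$266 million.
ΔT of +$266 million changes first-round spending by −c·ΔT = −$204.82 million, contributing k·(−c·ΔT) = (−$204.82 million) / 0.9249 ≈ −$221.5 million.
Net ΔY = k(ΔG − c·ΔT) = (+$41.18 million) / 0.9249 ≈ +$44.5 million.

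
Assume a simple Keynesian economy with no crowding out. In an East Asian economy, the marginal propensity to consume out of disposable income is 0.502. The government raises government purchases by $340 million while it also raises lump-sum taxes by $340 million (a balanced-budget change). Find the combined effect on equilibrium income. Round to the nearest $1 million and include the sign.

Expenditure multiplier = 1/(1 − MPC) = 1/(1 − 0.502) = 1/0.498 ≈ 2.008.
ΔG contributes k·ΔG = (+$340 million) / 0.498 ≈ +$682.7 million.
ΔT of +$340 million changes first-round spending by −c·ΔT = −$170.68 million, contributing k·(−c·ΔT) = (−$170.68 million) / 0.498 ≈ −$342.7 million.
With ΔG = ΔT and no other leakages, the balanced-budget multiplier is 1, so ΔY = ΔG = +$340 million.

+$340 million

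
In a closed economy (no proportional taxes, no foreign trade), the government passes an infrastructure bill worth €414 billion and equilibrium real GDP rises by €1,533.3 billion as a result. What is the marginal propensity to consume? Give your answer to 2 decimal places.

Implied spending multiplier k = ΔY/ΔG = 1,533.3/414 ≈ 3.7036.
Since k = 1/(1 − MPC), MPC = 1 − 1/k = 1 − ΔG/ΔY = 1 − 414/1,533.3 ≈ 0.73.

0.73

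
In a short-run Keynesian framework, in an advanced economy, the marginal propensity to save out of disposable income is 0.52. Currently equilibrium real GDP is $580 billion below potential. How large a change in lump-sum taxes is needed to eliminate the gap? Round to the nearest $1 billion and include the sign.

−$628 billion

MPC = 1 − MPS = 1 − 0.52 = 0.48.
Spending multiplier = 1/(1 − MPC) = 1/(1 − 0.48) = 1/0.52 ≈ 1.923.
Tax multiplier = −c·k = −0.48/0.52 ≈ −0.923. Need ΔY = +$580 billion, so ΔT = ΔY/(−c·k) = −(+$580 billion) × 0.52 / 0.48 ≈ −$628 billion.
The government should cut lump-sum taxes by $628 billion.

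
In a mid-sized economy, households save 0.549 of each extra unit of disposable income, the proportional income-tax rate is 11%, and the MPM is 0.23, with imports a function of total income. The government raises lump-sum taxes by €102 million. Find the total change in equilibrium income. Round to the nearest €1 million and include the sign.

−€56 million

MPC = 1 − MPS = 1 − 0.549 = 0.451.
A lump-sum tax change of +€102 million shifts disposable income by −€102 million; first-round consumption changes by −c × ΔT = −0.451 × (+€102 million) = −€46.002 million.
Expenditure multiplier = 1/(1 − c(1−t) + m) = 1/(1 − 0.451×0.89 + 0.23) = 1/0.82861 ≈ 1.207.
The tax multiplier is −c × k ≈ −0.544, so ΔY = k × (−c·ΔT) = (−€46.002 million) / 0.82861 ≈ −€56 million.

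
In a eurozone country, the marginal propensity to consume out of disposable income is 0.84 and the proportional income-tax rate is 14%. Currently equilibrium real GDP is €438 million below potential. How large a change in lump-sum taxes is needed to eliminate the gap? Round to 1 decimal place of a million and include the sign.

Spending multiplier = 1/(1 − c(1−t)) = 1/(1 − 0.84×0.86) = 1/0.2776 ≈ 3.602.
Tax multiplier = −c·k = −0.84/0.2776 ≈ −3.026. Need ΔY = +€438 million, so ΔT = ΔY/(−c·k) = −(+€438 million) × 0.2776 / 0.84 ≈ −€144.7 million.
The government should cut lump-sum taxes by €144.7 million.

−€144.7 million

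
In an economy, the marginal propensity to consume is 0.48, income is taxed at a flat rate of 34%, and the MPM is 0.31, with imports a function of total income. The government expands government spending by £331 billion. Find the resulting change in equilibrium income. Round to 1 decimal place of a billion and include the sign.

+£333.3 billion

Government-spending multiplier = 1/(1 − c(1−t) + m) = 1/(1 − 0.48×0.66 + 0.31) = 1/0.9932 ≈ 1.007.
ΔY = k × ΔG = (+£331 billion) / 0.9932 ≈ +£333.3 billion.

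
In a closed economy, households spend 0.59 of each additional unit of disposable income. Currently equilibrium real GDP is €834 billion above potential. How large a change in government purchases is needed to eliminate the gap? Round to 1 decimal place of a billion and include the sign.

Spending multiplier = 1/(1 − MPC) = 1/(1 − 0.59) = 1/0.41 ≈ 2.439.
Need ΔY = −€834 billion, so ΔG = ΔY/k = (−€834 billion) × 0.41 ≈ −€341.9 billion.
The government should cut government purchases by €341.9 billion.

−€341.9 billion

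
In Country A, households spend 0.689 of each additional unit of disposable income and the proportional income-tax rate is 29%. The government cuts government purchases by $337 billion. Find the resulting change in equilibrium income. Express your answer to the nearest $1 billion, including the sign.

Expenditure multiplier = 1/(1 − c(1−t)) = 1/(1 − 0.689×0.71) = 1/0.51081 ≈ 1.958.
ΔY = k × ΔG = (−$337 billion) / 0.51081 ≈ −$660 billion.

−$660 billion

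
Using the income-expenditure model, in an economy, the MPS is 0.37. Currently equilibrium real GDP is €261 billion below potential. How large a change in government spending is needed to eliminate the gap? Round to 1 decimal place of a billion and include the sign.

MPC = 1 − MPS = 1 − 0.37 = 0.63.
Spending multiplier = 1/(1 − MPC) = 1/(1 − 0.63) = 1/0.37 ≈ 2.703.
Need ΔY = +€261 billion, so ΔG = ΔY/k = (+€261 billion) × 0.37 ≈ +€96.6 billion.
The government should increase government spending by €96.6 billion.

+€96.6 billion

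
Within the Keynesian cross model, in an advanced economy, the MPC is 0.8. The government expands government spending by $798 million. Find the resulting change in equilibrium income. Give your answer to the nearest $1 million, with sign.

Expenditure multiplier = 1/(1 − MPC) = 1/(1 − 0.8) = 1/0.2 = 5.
ΔY = k × ΔG = (+$798 million) / 0.2 = +$3,990 million.

+$3,990 million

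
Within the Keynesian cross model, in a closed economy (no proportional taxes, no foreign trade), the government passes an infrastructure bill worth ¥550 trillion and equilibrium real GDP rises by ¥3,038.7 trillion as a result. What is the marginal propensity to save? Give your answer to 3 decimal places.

0.181

Implied spending multiplier k = ΔY/ΔG = 3,038.7/550 ≈ 5.5249.
Since k = 1/(1 − MPC), MPC = 1 − 1/k = 1 − ΔG/ΔY = 1 − 550/3,038.7 ≈ 0.819.
MPS = 1 − MPC = 0.181.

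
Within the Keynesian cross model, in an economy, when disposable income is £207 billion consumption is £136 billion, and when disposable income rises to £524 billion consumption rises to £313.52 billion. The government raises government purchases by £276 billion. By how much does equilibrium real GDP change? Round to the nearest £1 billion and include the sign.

+£627 billion

MPC = ΔC/ΔYd = (313.52 − 136)/(524 − 207) = 177.52/317 = 0.56.
Expenditure multiplier = 1/(1 − MPC) = 1/(1 − 0.56) = 1/0.44 ≈ 2.273.
ΔY = k × ΔG = (+£276 billion) / 0.44 ≈ +£627 billion.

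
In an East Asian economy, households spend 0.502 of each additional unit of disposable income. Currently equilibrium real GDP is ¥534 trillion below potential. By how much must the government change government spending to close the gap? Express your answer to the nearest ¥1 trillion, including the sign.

Spending multiplier = 1/(1 − MPC) = 1/(1 − 0.502) = 1/0.498 ≈ 2.008.
Need ΔY = +¥534 trillion, so ΔG = ΔY/k = (+¥534 trillion) × 0.498 ≈ +¥266 trillion.
The government should increase government spending by ¥266 trillion.

+¥266 trillion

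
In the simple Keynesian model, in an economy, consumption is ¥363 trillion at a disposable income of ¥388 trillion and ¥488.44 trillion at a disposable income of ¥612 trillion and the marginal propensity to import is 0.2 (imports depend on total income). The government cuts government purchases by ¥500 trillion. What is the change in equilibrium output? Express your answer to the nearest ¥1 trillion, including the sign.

MPC = ΔC/ΔYd = (488.44 − 363)/(612 − 388) = 125.44/224 = 0.56.
Government-spending multiplier = 1/(1 − c + m) = 1/(1 − 0.56 + 0.2) = 1/0.64 ≈ 1.563.
ΔY = k × ΔG = (−¥500 trillion) / 0.64 ≈ −¥781 trillion.

−¥781 trillion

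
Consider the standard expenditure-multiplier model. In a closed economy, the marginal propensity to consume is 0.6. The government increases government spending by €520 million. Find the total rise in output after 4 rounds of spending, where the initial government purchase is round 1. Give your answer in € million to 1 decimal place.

Round 1 adds ΔG = €520 million; each later round is MPC = 0.6 times the previous.
After 4 rounds: 520 + 312 + 187.2 + 112.32 = ΔG·(1 − c^4)/(1 − c) = 520 × (1 − 0.1296)/0.4 ≈ €1,131.5 million.

€1,131.5 million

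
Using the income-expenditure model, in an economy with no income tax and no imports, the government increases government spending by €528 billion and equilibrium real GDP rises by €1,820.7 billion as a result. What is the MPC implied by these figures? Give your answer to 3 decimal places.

Implied spending multiplier k = ΔY/ΔG = 1,820.7/528 ≈ 3.4483.
Since k = 1/(1 − MPC), MPC = 1 − 1/k = 1 − ΔG/ΔY = 1 − 528/1,820.7 ≈ 0.710.

0.710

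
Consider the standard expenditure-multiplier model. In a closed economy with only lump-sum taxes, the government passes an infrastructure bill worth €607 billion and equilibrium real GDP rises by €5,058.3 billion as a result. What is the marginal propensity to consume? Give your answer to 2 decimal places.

Implied spending multiplier k = ΔY/ΔG = 5,058.3/607 ≈ 8.3333.
Since k = 1/(1 − MPC), MPC = 1 − 1/k = 1 − ΔG/ΔY = 1 − 607/5,058.3 ≈ 0.88.

0.88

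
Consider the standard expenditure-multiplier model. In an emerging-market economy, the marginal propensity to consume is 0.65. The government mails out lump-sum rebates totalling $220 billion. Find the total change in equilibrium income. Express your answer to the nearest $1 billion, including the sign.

+$409 billion

A lump-sum tax change of −$220 billion shifts disposable income by +$220 billion; first-round consumption changes by −c × ΔT = −0.65 × (−$220 billion) = +$143 billion.
Expenditure multiplier = 1/(1 − MPC) = 1/(1 − 0.65) = 1/0.35 ≈ 2.857.
The tax multiplier is −c × k ≈ −1.857, so ΔY = k × (−c·ΔT) = (+$143 billion) / 0.35 ≈ +$409 billion.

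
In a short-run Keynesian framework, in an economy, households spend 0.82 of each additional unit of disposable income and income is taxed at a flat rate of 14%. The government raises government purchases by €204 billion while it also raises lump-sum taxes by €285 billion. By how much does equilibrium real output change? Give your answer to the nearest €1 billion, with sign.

Expenditure multiplier = 1/(1 − c(1−t)) = 1/(1 − 0.82×0.86) = 1/0.2948 ≈ 3.392.
ΔG contributes k·ΔG = (+€204 billion) / 0.2948 ≈ +€692 billion.
ΔT of +€285 billion changes first-round spending by −c·ΔT = −€233.7 billion, contributing k·(−c·ΔT) = (−€233.7 billion) / 0.2948 ≈ −€792.7 billion.
Net ΔY = k(ΔG − c·ΔT) = (−€29.7 billion) / 0.2948 ≈ −€101 billion.

−€101 billion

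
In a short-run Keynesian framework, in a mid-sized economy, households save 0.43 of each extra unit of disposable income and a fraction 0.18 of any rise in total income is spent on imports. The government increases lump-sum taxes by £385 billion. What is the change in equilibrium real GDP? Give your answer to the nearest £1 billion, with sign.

MPC = 1 − MPS = 1 − 0.43 = 0.57.
A lump-sum tax change of +£385 billion shifts disposable income by −£385 billion; first-round consumption changes by −c × ΔT = −0.57 × (+£385 billion) = −£219.45 billion.
Expenditure multiplier = 1/(1 − c + m) = 1/(1 − 0.57 + 0.18) = 1/0.61 ≈ 1.639.
The tax multiplier is −c × k ≈ −0.934, so ΔY = k × (−c·ΔT) = (−£219.45 billion) / 0.61 ≈ −£360 billion.

−£360 billion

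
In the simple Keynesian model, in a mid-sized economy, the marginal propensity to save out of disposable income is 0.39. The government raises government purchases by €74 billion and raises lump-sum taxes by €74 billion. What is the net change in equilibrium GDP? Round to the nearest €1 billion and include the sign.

MPC = 1 − MPS = 1 − 0.39 = 0.61.
Expenditure multiplier = 1/(1 − MPC) = 1/(1 − 0.61) = 1/0.39 ≈ 2.564.
ΔG contributes k·ΔG = (+€74 billion) / 0.39 ≈ +€189.7 billion.
ΔT of +€74 billion changes first-round spending by −c·ΔT = −€45.14 billion, contributing k·(−c·ΔT) = (−€45.14 billion) / 0.39 ≈ −€115.7 billion.
With ΔG = ΔT and no other leakages, the balanced-budget multiplier is 1, so ΔY = ΔG = +€74 billion.

+€74 billion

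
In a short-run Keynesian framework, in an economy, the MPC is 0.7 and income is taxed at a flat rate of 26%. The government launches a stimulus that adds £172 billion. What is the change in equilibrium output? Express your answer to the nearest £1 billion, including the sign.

Expenditure multiplier = 1/(1 − c(1−t)) = 1/(1 − 0.7×0.74) = 1/0.482 ≈ 2.075.
ΔY = k × ΔG = (+£172 billion) / 0.482 ≈ +£357 billion.

+£357 billion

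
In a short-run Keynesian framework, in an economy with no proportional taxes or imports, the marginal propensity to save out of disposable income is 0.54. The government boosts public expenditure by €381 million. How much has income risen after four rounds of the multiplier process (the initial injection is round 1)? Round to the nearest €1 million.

€674 million

MPC = 1 − MPS = 1 − 0.54 = 0.46.
Round 1 adds ΔG = €381 million; each later round is MPC = 0.46 times the previous.
After 4 rounds: 381 + 175.26 + 80.6196 + 37.085016 = ΔG·(1 − c^4)/(1 − c) = 381 × (1 − 0.04477456)/0.54 ≈ €674 million.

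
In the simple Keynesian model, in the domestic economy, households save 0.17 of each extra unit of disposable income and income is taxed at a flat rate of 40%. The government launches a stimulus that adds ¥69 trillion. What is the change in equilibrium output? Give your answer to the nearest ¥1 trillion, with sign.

MPC = 1 − MPS = 1 − 0.17 = 0.83.
Expenditure multiplier = 1/(1 − c(1−t)) = 1/(1 − 0.83×0.6) = 1/0.502 ≈ 1.992.
ΔY = k × ΔG = (+¥69 trillion) / 0.502 ≈ +¥137 trillion.

+¥137 trillion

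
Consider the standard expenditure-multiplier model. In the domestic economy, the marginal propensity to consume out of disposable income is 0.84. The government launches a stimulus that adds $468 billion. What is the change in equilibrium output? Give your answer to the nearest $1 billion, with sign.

Expenditure multiplier = 1/(1 − MPC) = 1/(1 − 0.84) = 1/0.16 = 6.25.
ΔY = k × ΔG = (+$468 billion) / 0.16 = +$2,925 billion.

+$2,925 billion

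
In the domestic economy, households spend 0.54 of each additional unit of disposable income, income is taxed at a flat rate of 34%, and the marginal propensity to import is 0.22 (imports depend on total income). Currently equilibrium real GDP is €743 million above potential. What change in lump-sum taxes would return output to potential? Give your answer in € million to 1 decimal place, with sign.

+€1,188.2 million

Spending multiplier = 1/(1 − c(1−t) + m) = 1/(1 − 0.54×0.66 + 0.22) = 1/0.8636 ≈ 1.158.
Tax multiplier = −c·k = −0.54/0.8636 ≈ −0.625. Need ΔY = −€743 million, so ΔT = ΔY/(−c·k) = −(−€743 million) × 0.8636 / 0.54 ≈ +€1,188.2 million.
The government should raise lump-sum taxes by €1,188.2 million.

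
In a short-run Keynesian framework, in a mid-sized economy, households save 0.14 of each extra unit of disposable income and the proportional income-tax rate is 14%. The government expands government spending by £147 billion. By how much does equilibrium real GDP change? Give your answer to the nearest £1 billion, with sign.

MPC = 1 − MPS = 1 − 0.14 = 0.86.
Expenditure multiplier = 1/(1 − c(1−t)) = 1/(1 − 0.86×0.86) = 1/0.2604 ≈ 3.84.
ΔY = k × ΔG = (+£147 billion) / 0.2604 ≈ +£565 billion.

+£565 billion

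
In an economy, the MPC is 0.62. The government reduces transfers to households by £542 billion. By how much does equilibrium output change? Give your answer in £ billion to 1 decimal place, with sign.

−£884.3 billion

The transfer change shifts disposable income by −£542 billion, so first-round consumption changes by c·ΔTR = 0.62 × (−£542 billion) = −£336.04 billion.
Expenditure multiplier = 1/(1 − MPC) = 1/(1 − 0.62) = 1/0.38 ≈ 2.632.
The transfer multiplier is c × k ≈ 1.632, so ΔY = k × (c·ΔTR) = (−£336.04 billion) / 0.38 ≈ −£884.3 billion.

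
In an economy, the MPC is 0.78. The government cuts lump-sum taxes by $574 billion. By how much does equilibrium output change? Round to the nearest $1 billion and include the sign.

A lump-sum tax change of −$574 billion shifts disposable income by +$574 billion; first-round consumption changes by −c × ΔT = −0.78 × (−$574 billion) = +$447.72 billion.
Expenditure multiplier = 1/(1 − MPC) = 1/(1 − 0.78) = 1/0.22 ≈ 4.545.
The tax multiplier is −c × k ≈ −3.545, so ΔY = k × (−c·ΔT) = (+$447.72 billion) / 0.22 ≈ +$2,035 billion.

+$2,035 billion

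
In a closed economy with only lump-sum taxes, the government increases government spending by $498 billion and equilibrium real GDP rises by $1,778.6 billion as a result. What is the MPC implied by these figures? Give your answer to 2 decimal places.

Implied spending multiplier k = ΔY/ΔG = 1,778.6/498 ≈ 3.5715.
Since k = 1/(1 − MPC), MPC = 1 − 1/k = 1 − ΔG/ΔY = 1 − 498/1,778.6 ≈ 0.72.

0.72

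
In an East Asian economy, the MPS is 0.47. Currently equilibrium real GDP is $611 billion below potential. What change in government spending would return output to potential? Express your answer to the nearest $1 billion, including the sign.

MPC = 1 − MPS = 1 − 0.47 = 0.53.
Spending multiplier = 1/(1 − MPC) = 1/(1 − 0.53) = 1/0.47 ≈ 2.128.
Need ΔY = +$611 billion, so ΔG = ΔY/k = (+$611 billion) × 0.47 ≈ +$287 billion.
The government should increase government spending by $287 billion.

+$287 billion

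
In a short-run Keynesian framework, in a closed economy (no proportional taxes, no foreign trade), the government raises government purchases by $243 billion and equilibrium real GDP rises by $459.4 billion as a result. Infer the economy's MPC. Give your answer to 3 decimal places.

Implied spending multiplier k = ΔY/ΔG = 459.4/243 ≈ 1.8905.
Since k = 1/(1 − MPC), MPC = 1 − 1/k = 1 − ΔG/ΔY = 1 − 243/459.4 ≈ 0.471.

0.471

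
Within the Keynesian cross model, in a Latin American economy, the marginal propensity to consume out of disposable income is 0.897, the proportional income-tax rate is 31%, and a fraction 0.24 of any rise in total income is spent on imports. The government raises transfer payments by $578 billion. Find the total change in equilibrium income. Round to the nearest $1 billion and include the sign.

+$835 billion

The transfer change shifts disposable income by +$578 billion, so first-round consumption changes by c·ΔTR = 0.897 × (+$578 billion) = +$518.466 billion.
Expenditure multiplier = 1/(1 − c(1−t) + m) = 1/(1 − 0.897×0.69 + 0.24) = 1/0.62107 ≈ 1.61.
The transfer multiplier is c × k ≈ 1.444, so ΔY = k × (c·ΔTR) = (+$518.466 billion) / 0.62107 ≈ +$835 billion.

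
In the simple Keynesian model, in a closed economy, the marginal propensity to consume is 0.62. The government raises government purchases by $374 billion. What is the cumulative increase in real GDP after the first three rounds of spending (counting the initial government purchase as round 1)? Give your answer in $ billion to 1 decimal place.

$749.6 billion

Round 1 adds ΔG = $374 billion; each later round is MPC = 0.62 times the previous.
After 3 rounds: 374 + 231.88 + 143.7656 = ΔG·(1 − c^3)/(1 − c) = 374 × (1 − 0.238328)/0.38 ≈ $749.6 billion.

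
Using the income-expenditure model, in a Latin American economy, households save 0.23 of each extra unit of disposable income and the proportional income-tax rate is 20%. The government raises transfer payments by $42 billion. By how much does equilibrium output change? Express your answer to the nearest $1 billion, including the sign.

+$84 billion

MPC = 1 − MPS = 1 − 0.23 = 0.77.
The transfer change shifts disposable income by +$42 billion, so first-round consumption changes by c·ΔTR = 0.77 × (+$42 billion) = +$32.34 billion.
Expenditure multiplier = 1/(1 − c(1−t)) = 1/(1 − 0.77×0.8) = 1/0.384 ≈ 2.604.
The transfer multiplier is c × k ≈ 2.005, so ΔY = k × (c·ΔTR) = (+$32.34 billion) / 0.384 ≈ +$84 billion.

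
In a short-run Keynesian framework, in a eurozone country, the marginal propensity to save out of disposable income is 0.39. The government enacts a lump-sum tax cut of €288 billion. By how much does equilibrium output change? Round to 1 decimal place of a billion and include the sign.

MPC = 1 − MPS = 1 − 0.39 = 0.61.
A lump-sum tax change of −€288 billion shifts disposable income by +€288 billion; first-round consumption changes by −c × ΔT = −0.61 × (−€288 billion) = +€175.68 billion.
Expenditure multiplier = 1/(1 − MPC) = 1/(1 − 0.61) = 1/0.39 ≈ 2.564.
The tax multiplier is −c × k ≈ −1.564, so ΔY = k × (−c·ΔT) = (+€175.68 billion) / 0.39 ≈ +€450.5 billion.

+€450.5 billion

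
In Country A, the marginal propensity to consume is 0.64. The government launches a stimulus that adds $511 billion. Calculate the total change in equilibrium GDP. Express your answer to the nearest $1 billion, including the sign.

+$1,419 billion

Government-spending multiplier = 1/(1 − MPC) = 1/(1 − 0.64) = 1/0.36 ≈ 2.778.
ΔY = k × ΔG = (+$511 billion) / 0.36 ≈ +$1,419 billion.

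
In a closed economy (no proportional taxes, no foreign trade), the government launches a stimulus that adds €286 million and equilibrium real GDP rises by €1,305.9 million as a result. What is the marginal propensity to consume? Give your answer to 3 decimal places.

0.781

Implied spending multiplier k = ΔY/ΔG = 1,305.9/286 ≈ 4.5661.
Since k = 1/(1 − MPC), MPC = 1 − 1/k = 1 − ΔG/ΔY = 1 − 286/1,305.9 ≈ 0.781.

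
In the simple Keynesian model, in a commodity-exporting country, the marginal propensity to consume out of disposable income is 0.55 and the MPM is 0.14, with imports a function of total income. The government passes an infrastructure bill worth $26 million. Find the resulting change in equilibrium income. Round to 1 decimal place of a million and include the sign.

+$44.1 million

Expenditure multiplier = 1/(1 − c + m) = 1/(1 − 0.55 + 0.14) = 1/0.59 ≈ 1.695.
ΔY = k × ΔG = (+$26 million) / 0.59 ≈ +$44.1 million.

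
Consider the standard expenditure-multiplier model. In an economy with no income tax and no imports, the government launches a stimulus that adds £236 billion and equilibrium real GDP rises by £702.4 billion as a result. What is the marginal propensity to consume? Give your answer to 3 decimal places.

Implied spending multiplier k = ΔY/ΔG = 702.4/236 ≈ 2.9763.
Since k = 1/(1 − MPC), MPC = 1 − 1/k = 1 − ΔG/ΔY = 1 − 236/702.4 ≈ 0.664.

0.664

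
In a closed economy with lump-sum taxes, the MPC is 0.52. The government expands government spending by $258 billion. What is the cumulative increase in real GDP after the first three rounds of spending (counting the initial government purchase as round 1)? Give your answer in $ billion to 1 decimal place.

$461.9 billion

Round 1 adds ΔG = $258 billion; each later round is MPC = 0.52 times the previous.
After 3 rounds: 258 + 134.16 + 69.7632 = ΔG·(1 − c^3)/(1 − c) = 258 × (1 − 0.140608)/0.48 ≈ $461.9 billion.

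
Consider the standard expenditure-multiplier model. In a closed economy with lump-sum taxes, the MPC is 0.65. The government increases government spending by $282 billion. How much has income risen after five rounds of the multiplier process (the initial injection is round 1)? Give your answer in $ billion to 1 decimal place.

$712.2 billion

Round 1 adds ΔG = $282 billion; each later round is MPC = 0.65 times the previous.
After 5 rounds: 282 + 183.3 + 119.145 + 77.44425 + 50.3387625 = ΔG·(1 − c^5)/(1 − c) = 282 × (1 − 0.1160290625)/0.35 ≈ $712.2 billion.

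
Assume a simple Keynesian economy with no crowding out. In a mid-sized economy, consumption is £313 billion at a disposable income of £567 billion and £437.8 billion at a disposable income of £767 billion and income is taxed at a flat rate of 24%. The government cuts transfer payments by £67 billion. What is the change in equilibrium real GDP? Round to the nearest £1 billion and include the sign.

−£80 billion

MPC = ΔC/ΔYd = (437.8 − 313)/(767 − 567) = 124.8/200 = 0.624.
The transfer change shifts disposable income by −£67 billion, so first-round consumption changes by c·ΔTR = 0.624 × (−£67 billion) = −£41.808 billion.
Expenditure multiplier = 1/(1 − c(1−t)) = 1/(1 − 0.624×0.76) = 1/0.52576 ≈ 1.902.
The transfer multiplier is c × k ≈ 1.187, so ΔY = k × (c·ΔTR) = (−£41.808 billion) / 0.52576 ≈ −£80 billion.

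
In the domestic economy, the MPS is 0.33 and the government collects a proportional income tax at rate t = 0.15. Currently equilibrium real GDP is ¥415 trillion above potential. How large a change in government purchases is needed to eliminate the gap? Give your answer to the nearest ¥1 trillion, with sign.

−¥179 trillion

MPC = 1 − MPS = 1 − 0.33 = 0.67.
Spending multiplier = 1/(1 − c(1−t)) = 1/(1 − 0.67×0.85) = 1/0.4305 ≈ 2.323.
Need ΔY = −¥415 trillion, so ΔG = ΔY/k = (−¥415 trillion) × 0.4305 ≈ −¥179 trillion.
The government should cut government purchases by ¥179 trillion.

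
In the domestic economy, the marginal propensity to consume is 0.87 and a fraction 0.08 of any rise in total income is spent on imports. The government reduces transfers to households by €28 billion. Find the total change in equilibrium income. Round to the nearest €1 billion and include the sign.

The transfer change shifts disposable income by −€28 billion, so first-round consumption changes by c·ΔTR = 0.87 × (−€28 billion) = −€24.36 billion.
Expenditure multiplier = 1/(1 − c + m) = 1/(1 − 0.87 + 0.08) = 1/0.21 ≈ 4.762.
The transfer multiplier is c × k ≈ 4.143, so ΔY = k × (c·ΔTR) = (−€24.36 billion) / 0.21 = −€116 billion.

−€116 billion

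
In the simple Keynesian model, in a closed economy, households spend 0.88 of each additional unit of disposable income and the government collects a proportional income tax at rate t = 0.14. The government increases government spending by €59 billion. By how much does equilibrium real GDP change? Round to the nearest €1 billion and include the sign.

Spending multiplier = 1/(1 − c(1−t)) = 1/(1 − 0.88×0.86) = 1/0.2432 ≈ 4.112.
ΔY = k × ΔG = (+€59 billion) / 0.2432 ≈ +€243 billion.

+€243 billion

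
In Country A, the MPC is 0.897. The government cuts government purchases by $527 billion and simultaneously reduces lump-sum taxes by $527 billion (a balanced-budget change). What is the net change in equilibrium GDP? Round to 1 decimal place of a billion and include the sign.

Expenditure multiplier = 1/(1 − MPC) = 1/(1 − 0.897) = 1/0.103 ≈ 9.709.
ΔG contributes k·ΔG = (−$527 billion) / 0.103 ≈ −$5,116.5 billion.
ΔT of −$527 billion changes first-round spending by −c·ΔT = +$472.719 billion, contributing k·(−c·ΔT) = (+$472.719 billion) / 0.103 ≈ +$4,589.5 billion.
With ΔG = ΔT and no other leakages, the balanced-budget multiplier is 1, so ΔY = ΔG = −$527 billion.

−$527.0 billion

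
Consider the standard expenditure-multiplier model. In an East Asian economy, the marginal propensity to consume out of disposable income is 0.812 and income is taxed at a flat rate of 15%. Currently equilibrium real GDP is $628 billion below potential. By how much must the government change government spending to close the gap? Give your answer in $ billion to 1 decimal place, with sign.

Spending multiplier = 1/(1 − c(1−t)) = 1/(1 − 0.812×0.85) = 1/0.3098 ≈ 3.228.
Need ΔY = +$628 billion, so ΔG = ΔY/k = (+$628 billion) × 0.3098 ≈ +$194.6 billion.
The government should increase government spending by $194.6 billion.

+$194.6 billion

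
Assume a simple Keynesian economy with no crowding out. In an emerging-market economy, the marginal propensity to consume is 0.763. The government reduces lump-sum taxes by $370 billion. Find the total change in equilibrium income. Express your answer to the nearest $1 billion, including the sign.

A lump-sum tax change of −$370 billion shifts disposable income by +$370 billion; first-round consumption changes by −c × ΔT = −0.763 × (−$370 billion) = +$282.31 billion.
Expenditure multiplier = 1/(1 − MPC) = 1/(1 − 0.763) = 1/0.237 ≈ 4.219.
The tax multiplier is −c × k ≈ −3.219, so ΔY = k × (−c·ΔT) = (+$282.31 billion) / 0.237 ≈ +$1,191 billion.

+$1,191 billion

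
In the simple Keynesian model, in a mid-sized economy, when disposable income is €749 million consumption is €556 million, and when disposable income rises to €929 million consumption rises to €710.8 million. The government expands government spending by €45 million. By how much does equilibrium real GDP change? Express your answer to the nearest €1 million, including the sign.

MPC = ΔC/ΔYd = (710.8 − 556)/(929 − 749) = 154.8/180 = 0.86.
Government-spending multiplier = 1/(1 − MPC) = 1/(1 − 0.86) = 1/0.14 ≈ 7.143.
ΔY = k × ΔG = (+€45 million) / 0.14 ≈ +€321 million.

+€321 million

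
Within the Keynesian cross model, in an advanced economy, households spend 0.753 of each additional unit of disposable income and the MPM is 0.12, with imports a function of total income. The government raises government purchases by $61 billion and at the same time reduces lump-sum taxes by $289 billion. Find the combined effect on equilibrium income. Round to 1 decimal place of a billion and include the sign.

Expenditure multiplier = 1/(1 − c + m) = 1/(1 − 0.753 + 0.12) = 1/0.367 ≈ 2.725.
ΔG contributes k·ΔG = (+$61 billion) / 0.367 ≈ +$166.2 billion.
ΔT of −$289 billion changes first-round spending by −c·ΔT = +$217.617 billion, contributing k·(−c·ΔT) = (+$217.617 billion) / 0.367 ≈ +$593 billion.
Net ΔY = k(ΔG − c·ΔT) = (+$278.617 billion) / 0.367 ≈ +$759.2 billion.

+$759.2 billion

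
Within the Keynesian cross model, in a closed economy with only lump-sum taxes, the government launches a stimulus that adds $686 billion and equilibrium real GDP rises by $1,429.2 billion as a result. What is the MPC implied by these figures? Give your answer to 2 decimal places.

0.52

Implied spending multiplier k = ΔY/ΔG = 1,429.2/686 ≈ 2.0834.
Since k = 1/(1 − MPC), MPC = 1 − 1/k = 1 − ΔG/ΔY = 1 − 686/1,429.2 ≈ 0.52.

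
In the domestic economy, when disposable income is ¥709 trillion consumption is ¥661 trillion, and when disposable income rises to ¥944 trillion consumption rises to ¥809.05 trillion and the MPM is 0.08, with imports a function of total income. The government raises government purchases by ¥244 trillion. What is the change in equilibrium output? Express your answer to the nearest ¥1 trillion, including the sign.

MPC = ΔC/ΔYd = (809.05 − 661)/(944 − 709) = 148.05/235 = 0.63.
Spending multiplier = 1/(1 − c + m) = 1/(1 − 0.63 + 0.08) = 1/0.45 ≈ 2.222.
ΔY = k × ΔG = (+¥244 trillion) / 0.45 ≈ +¥542 trillion.

+¥542 trillion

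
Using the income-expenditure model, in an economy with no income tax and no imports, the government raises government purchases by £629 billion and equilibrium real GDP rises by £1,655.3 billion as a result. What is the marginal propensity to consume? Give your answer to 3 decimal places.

Implied spending multiplier k = ΔY/ΔG = 1,655.3/629 ≈ 2.6316.
Since k = 1/(1 − MPC), MPC = 1 − 1/k = 1 − ΔG/ΔY = 1 − 629/1,655.3 ≈ 0.620.

0.620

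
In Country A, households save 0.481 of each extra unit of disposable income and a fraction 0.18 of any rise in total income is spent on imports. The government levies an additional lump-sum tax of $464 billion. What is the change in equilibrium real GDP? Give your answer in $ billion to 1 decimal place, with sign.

−$364.3 billion

MPC = 1 − MPS = 1 − 0.481 = 0.519.
A lump-sum tax change of +$464 billion shifts disposable income by −$464 billion; first-round consumption changes by −c × ΔT = −0.519 × (+$464 billion) = −$240.816 billion.
Expenditure multiplier = 1/(1 − c + m) = 1/(1 − 0.519 + 0.18) = 1/0.661 ≈ 1.513.
The tax multiplier is −c × k ≈ −0.785, so ΔY = k × (−c·ΔT) = (−$240.816 billion) / 0.661 ≈ −$364.3 billion.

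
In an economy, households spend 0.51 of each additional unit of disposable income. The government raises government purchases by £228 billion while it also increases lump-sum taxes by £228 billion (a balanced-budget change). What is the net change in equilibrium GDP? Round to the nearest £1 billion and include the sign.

+£228 billion

Expenditure multiplier = 1/(1 − MPC) = 1/(1 − 0.51) = 1/0.49 ≈ 2.041.
ΔG contributes k·ΔG = (+£228 billion) / 0.49 ≈ +£465.3 billion.
ΔT of +£228 billion changes first-round spending by −c·ΔT = −£116.28 billion, contributing k·(−c·ΔT) = (−£116.28 billion) / 0.49 ≈ −£237.3 billion.
With ΔG = ΔT and no other leakages, the balanced-budget multiplier is 1, so ΔY = ΔG = +£228 billion.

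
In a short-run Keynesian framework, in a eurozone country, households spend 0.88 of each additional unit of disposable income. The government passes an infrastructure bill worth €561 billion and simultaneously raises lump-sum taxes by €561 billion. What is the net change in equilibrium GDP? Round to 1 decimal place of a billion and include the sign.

Expenditure multiplier = 1/(1 − MPC) = 1/(1 − 0.88) = 1/0.12 ≈ 8.333.
ΔG contributes k·ΔG = (+€561 billion) / 0.12 = +€4,675 billion.
ΔT of +€561 billion changes first-round spending by −c·ΔT = −€493.68 billion, contributing k·(−c·ΔT) = (−€493.68 billion) / 0.12 = −€4,114 billion.
With ΔG = ΔT and no other leakages, the balanced-budget multiplier is 1, so ΔY = ΔG = +€561 billion.

+€561.0 billion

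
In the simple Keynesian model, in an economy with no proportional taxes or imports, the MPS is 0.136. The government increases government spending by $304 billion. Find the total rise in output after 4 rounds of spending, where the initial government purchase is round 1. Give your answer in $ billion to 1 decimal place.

$989.7 billion

MPC = 1 − MPS = 1 − 0.136 = 0.864.
Round 1 adds ΔG = $304 billion; each later round is MPC = 0.864 times the previous.
After 4 rounds: 304 + 262.656 + 226.934784 + 196.071653376 = ΔG·(1 − c^4)/(1 − c) = 304 × (1 − 0.557256278016)/0.136 ≈ $989.7 billion.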